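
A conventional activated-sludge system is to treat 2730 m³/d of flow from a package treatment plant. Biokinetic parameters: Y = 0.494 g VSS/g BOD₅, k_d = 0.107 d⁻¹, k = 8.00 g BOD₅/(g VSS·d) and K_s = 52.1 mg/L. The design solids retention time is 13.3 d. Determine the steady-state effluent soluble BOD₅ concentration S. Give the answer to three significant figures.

S ≈ 2.52 mg/L

From the Monod/SRT balance for a CMAS, S = K_s·(1+k_d θ_c)/[θ_c·(Y k − k_d) − 1] = 52.1 × (1 + 0.107 × 13.3) / [13.3 × (0.494 × 8.00 − 0.107) − 1] = 126.2 / 50.14 = 2.518 mg/L.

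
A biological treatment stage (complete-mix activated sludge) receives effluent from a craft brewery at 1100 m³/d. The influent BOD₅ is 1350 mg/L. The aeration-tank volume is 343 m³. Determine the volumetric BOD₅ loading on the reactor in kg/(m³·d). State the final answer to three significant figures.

L_v = Q S₀ / V = 1100 × 1350 × 10⁻³ / 343.0 = 4.329 kg/(m³·d).

L_v ≈ 4.33 kg BOD₅/(m³·d)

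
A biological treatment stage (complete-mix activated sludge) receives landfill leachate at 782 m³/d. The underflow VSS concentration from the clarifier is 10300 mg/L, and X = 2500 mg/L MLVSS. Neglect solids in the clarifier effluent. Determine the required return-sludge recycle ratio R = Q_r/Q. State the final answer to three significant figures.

Mass balance around the secondary clarifier (neglecting effluent solids): R = X / (X_r − X) = 2500 / (10300 − 2500) = 0.3205.

R ≈ 0.321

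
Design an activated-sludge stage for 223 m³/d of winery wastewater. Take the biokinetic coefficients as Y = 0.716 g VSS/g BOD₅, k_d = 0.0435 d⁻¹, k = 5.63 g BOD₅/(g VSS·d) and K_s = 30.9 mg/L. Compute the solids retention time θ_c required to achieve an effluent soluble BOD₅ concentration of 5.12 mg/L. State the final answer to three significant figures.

Specific growth rate at S = 5.12 mg/L: μ = YkS/(K_s+S) = 0.716·5.63·5.12/(30.9+5.12) = 0.5730 d⁻¹.
Then 1/θ_c = μ − k_d = 0.5730 − 0.0435 = 0.5295 d⁻¹, giving θ_c = 1.889 d.

θ_c ≈ 1.89 d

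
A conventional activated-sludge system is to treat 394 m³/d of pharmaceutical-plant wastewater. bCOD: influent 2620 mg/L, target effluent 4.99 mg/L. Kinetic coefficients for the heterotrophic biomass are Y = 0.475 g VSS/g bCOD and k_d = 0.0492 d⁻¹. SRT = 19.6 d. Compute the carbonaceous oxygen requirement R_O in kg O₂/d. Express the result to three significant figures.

R_O ≈ 677 kg O₂/d

The observed yield is Y_obs = Y/(1 + k_d·θ_c) = 0.475 / (1 + 0.0492 × 19.6) = 0.475 / 1.964 = 0.2418 g VSS per g bCOD removed.
Substrate removed = Q·(S₀ − S) = 394 m³/d × (2620 − 4.99) g/m³ = 1.03×10^6 g/d = 1030 kg/d.
P_X = Y_obs·Q·(S₀ − S) = 0.2418 × 1030 = 249.1 kg VSS/d.
R_O = Q·ΔS − 1.42 P_X = 1030 − 353.8 = 676.5 kg O₂/d.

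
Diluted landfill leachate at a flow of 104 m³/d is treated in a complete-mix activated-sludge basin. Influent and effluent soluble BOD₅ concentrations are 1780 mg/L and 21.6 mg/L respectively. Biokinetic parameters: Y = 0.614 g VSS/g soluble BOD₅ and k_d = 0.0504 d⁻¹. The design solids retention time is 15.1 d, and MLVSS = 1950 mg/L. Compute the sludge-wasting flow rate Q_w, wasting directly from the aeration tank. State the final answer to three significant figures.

Q_w ≈ 32.7 m³/d

Steady-state biomass mass balance: V·X·(1 + k_d·θ_c) = Y·Q·(S₀ − S)·θ_c, so V = 0.614 × 104 × (1780 − 21.6) × 15.1 / [1950 × (1 + 0.0504 × 15.1)] = 1.7×10^6 / 3434 = 493.7 m³.
With mixed-liquor wasting, θ_c = V/Q_w, so Q_w = V/θ_c = 493.7/15.1 = 32.70 m³/d.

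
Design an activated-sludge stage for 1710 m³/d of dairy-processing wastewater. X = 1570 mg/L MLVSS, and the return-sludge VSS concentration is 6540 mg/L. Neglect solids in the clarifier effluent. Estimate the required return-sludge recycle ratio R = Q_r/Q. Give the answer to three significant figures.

Solids balance on the clarifier gives (1+R)X = R·X_r, so R = X/(X_r − X) = 1570 / (6540 − 1570) = 0.3159.

R ≈ 0.316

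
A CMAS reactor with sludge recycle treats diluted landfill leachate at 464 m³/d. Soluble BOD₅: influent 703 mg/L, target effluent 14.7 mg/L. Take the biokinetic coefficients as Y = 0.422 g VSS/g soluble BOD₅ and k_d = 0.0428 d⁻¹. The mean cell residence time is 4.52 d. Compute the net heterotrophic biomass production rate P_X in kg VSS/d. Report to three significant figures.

Observed yield with endogenous decay: Y_obs = Y / (1 + k_d·θ_c) = 0.422 / (1 + 0.0428 × 4.52) = 0.422 / 1.193 = 0.3536 g VSS/g soluble BOD₅.
Substrate removed = Q·(S₀ − S) = 464 m³/d × (703 − 14.7) g/m³ = 3.19×10^5 g/d = 319.4 kg/d.
Net biomass production P_X = Y_obs × Q·(S₀ − S) = 0.3536 × 319.4 = 112.9 kg VSS/d.

P_X ≈ 113 kg VSS/d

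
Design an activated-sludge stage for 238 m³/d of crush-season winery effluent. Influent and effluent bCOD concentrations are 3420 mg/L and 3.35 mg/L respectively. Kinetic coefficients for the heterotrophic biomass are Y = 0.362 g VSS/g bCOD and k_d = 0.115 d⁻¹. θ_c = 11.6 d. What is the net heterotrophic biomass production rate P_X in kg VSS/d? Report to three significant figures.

The observed yield is Y_obs = Y/(1 + k_d·θ_c) = 0.362 / (1 + 0.115 × 11.6) = 0.362 / 2.334 = 0.1551 g VSS per g bCOD removed.
ΔS = 3420 − 3.35 = 3417 mg/L, so the substrate removal rate is 238 × 3417/1000 = 813.2 kg bCOD/d.
Net biomass production P_X = Y_obs × Q·(S₀ − S) = 0.1551 × 813.2 = 126.1 kg VSS/d.

P_X ≈ 126 kg VSS/d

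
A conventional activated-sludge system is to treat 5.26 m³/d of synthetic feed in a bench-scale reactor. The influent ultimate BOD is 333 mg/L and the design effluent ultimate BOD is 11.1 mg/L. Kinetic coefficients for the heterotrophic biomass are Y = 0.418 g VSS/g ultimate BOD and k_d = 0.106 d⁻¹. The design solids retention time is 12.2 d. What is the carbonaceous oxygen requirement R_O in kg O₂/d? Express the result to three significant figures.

R_O ≈ 1.25 kg O₂/d

Observed yield with endogenous decay: Y_obs = Y / (1 + k_d·θ_c) = 0.418 / (1 + 0.106 × 12.2) = 0.418 / 2.293 = 0.1823 g VSS/g ultimate BOD.
Mass of ultimate BOD removed per day: Q(S₀ − S) = 5.26 × 321.9 g/m³ = 1.693 kg/d.
P_X = Y_obs·Q·(S₀ − S) = 0.1823 × 1.693 = 0.3086 kg VSS/d.
R_O = Q·(S₀ − S) − 1.42·P_X = 1.693 − 1.42 × 0.3086 = 1.255 kg O₂/d.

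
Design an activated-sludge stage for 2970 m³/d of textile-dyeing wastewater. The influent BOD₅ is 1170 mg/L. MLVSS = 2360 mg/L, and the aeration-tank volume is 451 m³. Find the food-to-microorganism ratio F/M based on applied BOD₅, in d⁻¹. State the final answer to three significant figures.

F/M ≈ 3.26 d⁻¹

F/M = Q·S₀ / (V·X) = 2970 × 1170 / (451.0 × 2360) = 3.265 g BOD₅·(g VSS·d)⁻¹.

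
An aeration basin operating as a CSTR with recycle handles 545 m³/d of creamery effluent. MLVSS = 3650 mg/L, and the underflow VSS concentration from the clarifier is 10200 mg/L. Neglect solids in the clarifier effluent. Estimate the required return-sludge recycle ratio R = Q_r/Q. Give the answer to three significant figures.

Solids balance on the clarifier gives (1+R)X = R·X_r, so R = X/(X_r − X) = 3650 / (10200 − 3650) = 0.5573.

R ≈ 0.557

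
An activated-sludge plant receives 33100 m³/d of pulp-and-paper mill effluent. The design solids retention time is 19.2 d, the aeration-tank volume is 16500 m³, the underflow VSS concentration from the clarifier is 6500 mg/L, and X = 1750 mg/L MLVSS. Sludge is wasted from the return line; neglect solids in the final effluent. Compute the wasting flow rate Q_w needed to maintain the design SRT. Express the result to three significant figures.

θ_c = V·X/(Q_w·X_r) when wasting from the recycle, so Q_w = V·X/(θ_c·X_r) = 16500 × 1750 / (19.2 × 6500) = 231.4 m³/d.

Q_w ≈ 231 m³/d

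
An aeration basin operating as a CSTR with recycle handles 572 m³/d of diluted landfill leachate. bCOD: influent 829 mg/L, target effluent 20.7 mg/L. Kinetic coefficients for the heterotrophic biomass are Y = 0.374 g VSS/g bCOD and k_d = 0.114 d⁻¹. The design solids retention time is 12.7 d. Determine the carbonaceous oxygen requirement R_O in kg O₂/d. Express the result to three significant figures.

Correct the yield for decay: Y_obs = Y/(1 + k_d θ_c) = 0.374 / (1 + 0.114 × 12.7) = 0.374 / 2.448 = 0.1528.
Mass of bCOD removed per day: Q(S₀ − S) = 572 × 808.3 g/m³ = 462.3 kg/d.
Biomass synthesised: P_X = Y_obs × 462.3 = 70.64 kg VSS/d.
Carbonaceous O₂ demand = substrate oxidised − cell-mass equivalent = 462.3 − 1.42 × 70.64 = 362.0 kg O₂/d.

R_O ≈ 362 kg O₂/d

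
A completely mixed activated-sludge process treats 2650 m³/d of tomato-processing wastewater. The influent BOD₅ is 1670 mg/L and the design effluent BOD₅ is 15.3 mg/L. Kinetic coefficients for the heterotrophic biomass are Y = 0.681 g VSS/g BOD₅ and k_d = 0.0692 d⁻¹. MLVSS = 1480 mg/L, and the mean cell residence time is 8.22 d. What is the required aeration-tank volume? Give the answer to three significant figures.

From the SRT design equation V = Y Q (S₀−S) θ_c / [X (1 + k_d θ_c)] = 0.681 × 2650 × (1670 − 15.3) × 8.22 / [1480 × (1 + 0.0692 × 8.22)] = 2.45×10^7 / 2322 = 10572 m³.

V ≈ 10600 m³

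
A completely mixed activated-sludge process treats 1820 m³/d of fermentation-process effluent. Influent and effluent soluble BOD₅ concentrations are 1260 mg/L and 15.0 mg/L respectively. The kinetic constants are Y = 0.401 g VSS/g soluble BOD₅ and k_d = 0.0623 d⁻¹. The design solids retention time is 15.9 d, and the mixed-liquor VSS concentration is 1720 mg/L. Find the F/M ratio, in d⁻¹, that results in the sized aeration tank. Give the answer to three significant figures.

Rearranging the biomass balance for a CMAS with decay, V = Y·Q·ΔS·θ_c / [X·(1+k_d θ_c)] = 0.401 × 1820 × (1260 − 15.0) × 15.9 / [1720 × (1 + 0.0623 × 15.9)] = 1.44×10^7 / 3424 = 4220 m³.
Food-to-microorganism ratio F/M = Q S₀ / (V X) = 1820 × 1260 / (4220 × 1720) = 0.3160 d⁻¹.

F/M ≈ 0.316 d⁻¹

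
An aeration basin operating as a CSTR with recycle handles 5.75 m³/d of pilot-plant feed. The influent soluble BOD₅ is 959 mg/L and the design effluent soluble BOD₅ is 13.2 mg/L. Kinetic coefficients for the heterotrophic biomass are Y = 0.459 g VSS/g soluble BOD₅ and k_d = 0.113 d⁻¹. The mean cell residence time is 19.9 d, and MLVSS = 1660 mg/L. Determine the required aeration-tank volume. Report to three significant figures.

From the SRT design equation V = Y Q (S₀−S) θ_c / [X (1 + k_d θ_c)] = 0.459 × 5.75 × (959 − 13.2) × 19.9 / [1660 × (1 + 0.113 × 19.9)] = 4.97×10^4 / 5393 = 9.211 m³.

V ≈ 9.21 m³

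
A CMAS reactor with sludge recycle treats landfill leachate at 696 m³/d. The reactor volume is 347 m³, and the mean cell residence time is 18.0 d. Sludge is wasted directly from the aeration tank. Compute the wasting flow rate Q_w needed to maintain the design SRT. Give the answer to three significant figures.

Q_w ≈ 19.3 m³/d

Wasting from the aeration tank: Q_w = V / θ_c = 347.0 / 18.0 = 19.28 m³/d.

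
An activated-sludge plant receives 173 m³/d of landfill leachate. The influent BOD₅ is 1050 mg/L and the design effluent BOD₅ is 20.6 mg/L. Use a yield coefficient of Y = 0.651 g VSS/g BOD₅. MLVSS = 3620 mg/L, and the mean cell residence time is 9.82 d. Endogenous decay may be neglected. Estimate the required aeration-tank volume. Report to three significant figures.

With k_d = 0 the design equation reduces to V = Y Q (S₀−S) θ_c / X = 0.651 × 173 × (1050 − 20.6) × 9.82 / 3620 = 314.5 m³.

V ≈ 314 m³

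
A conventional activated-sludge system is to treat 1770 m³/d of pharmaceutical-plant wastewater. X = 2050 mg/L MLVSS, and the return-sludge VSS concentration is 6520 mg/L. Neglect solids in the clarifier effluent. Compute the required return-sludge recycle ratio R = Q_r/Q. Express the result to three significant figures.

Solids balance on the clarifier gives (1+R)X = R·X_r, so R = X/(X_r − X) = 2050 / (6520 − 2050) = 0.4586.

R ≈ 0.459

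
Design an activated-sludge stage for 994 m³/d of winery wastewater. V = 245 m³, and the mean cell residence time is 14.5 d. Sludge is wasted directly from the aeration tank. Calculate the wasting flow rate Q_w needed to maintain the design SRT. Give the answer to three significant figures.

For wasting at MLVSS concentration, Q_w = V/θ_c = 245.0/14.5 = 16.90 m³/d.

Q_w ≈ 16.9 m³/d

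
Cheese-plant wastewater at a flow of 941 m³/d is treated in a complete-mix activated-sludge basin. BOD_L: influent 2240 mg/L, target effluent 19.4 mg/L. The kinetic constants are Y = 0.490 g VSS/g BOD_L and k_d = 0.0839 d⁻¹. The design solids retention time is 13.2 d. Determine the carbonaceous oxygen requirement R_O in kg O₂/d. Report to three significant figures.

Correct the yield for decay: Y_obs = Y/(1 + k_d θ_c) = 0.490 / (1 + 0.0839 × 13.2) = 0.490 / 2.107 = 0.2325.
Mass of BOD_L removed per day: Q(S₀ − S) = 941 × 2221 g/m³ = 2090 kg/d.
P_X = Y_obs·Q·(S₀ − S) = 0.2325 × 2090 = 485.8 kg VSS/d.
R_O = Q·ΔS − 1.42 P_X = 2090 − 689.9 = 1400 kg O₂/d.

R_O ≈ 1400 kg O₂/d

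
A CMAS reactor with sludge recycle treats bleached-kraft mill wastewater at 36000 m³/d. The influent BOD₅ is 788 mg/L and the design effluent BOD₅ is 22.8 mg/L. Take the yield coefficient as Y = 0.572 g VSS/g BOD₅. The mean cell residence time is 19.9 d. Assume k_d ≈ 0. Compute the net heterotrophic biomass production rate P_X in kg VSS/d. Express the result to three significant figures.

P_X ≈ 15800 kg VSS/d

Since k_d ≈ 0, Y_obs = Y = 0.572 g VSS/g BOD₅.
ΔS = 788 − 22.8 = 765.2 mg/L, so the substrate removal rate is 36000 × 765.2/1000 = 27547 kg BOD₅/d.
Biomass produced: P_X = Y_obs·Q·ΔS = 0.5720 × 27547 ≈ 15757 kg VSS/d.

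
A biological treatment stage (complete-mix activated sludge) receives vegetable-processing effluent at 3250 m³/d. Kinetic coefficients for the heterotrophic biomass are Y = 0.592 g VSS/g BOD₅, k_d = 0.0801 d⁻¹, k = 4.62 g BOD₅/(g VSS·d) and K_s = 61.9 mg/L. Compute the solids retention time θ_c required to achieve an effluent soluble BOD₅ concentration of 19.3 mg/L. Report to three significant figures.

θ_c ≈ 1.75 d

From 1/θ_c = Y·k·S/(K_s + S) − k_d: Y·k·S/(K_s+S) = 0.592 × 4.62 × 19.3 / (61.9 + 19.3) = 0.6501 d⁻¹.
1/θ_c = 0.6501 − 0.0801 = 0.5700 d⁻¹, so θ_c = 1.754 d.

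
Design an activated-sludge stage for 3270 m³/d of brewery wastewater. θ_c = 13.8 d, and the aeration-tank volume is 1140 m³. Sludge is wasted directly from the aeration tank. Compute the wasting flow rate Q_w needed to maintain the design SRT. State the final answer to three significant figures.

With mixed-liquor wasting, θ_c = V/Q_w, so Q_w = V/θ_c = 1140/13.8 = 82.61 m³/d.

Q_w ≈ 82.6 m³/d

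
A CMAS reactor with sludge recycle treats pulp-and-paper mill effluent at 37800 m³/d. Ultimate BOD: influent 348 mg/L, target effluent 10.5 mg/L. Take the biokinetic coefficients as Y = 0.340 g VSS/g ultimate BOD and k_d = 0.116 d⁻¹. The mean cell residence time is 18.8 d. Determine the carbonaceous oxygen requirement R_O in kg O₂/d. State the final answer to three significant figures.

R_O ≈ 10800 kg O₂/d

Correct the yield for decay: Y_obs = Y/(1 + k_d θ_c) = 0.340 / (1 + 0.116 × 18.8) = 0.340 / 3.181 = 0.1069.
Q·(S₀ − S) = 37800 × (348 − 10.5) × 10⁻³ = 12758 kg/d removed.
Net sludge production P_X = 0.1069 × 12758 = 1364 kg VSS/d.
Carbonaceous O₂ demand = substrate oxidised − cell-mass equivalent = 12758 − 1.42 × 1364 = 10821 kg O₂/d.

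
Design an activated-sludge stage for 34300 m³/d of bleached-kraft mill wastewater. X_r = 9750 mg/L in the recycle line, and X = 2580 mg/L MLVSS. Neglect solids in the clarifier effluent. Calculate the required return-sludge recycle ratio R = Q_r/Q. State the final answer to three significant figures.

R ≈ 0.360

Solids balance on the clarifier gives (1+R)X = R·X_r, so R = X/(X_r − X) = 2580 / (9750 − 2580) = 0.3598.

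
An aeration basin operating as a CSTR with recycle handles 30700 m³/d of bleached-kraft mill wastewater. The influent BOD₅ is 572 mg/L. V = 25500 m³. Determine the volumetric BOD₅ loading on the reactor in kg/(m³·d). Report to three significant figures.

L_v ≈ 0.689 kg BOD₅/(m³·d)

Volumetric loading L_v = Q·S₀ / V = 30700 × 572 g/m³ / 25500 m³ = 688.6 g/(m³·d) = 0.6886 kg BOD₅/(m³·d).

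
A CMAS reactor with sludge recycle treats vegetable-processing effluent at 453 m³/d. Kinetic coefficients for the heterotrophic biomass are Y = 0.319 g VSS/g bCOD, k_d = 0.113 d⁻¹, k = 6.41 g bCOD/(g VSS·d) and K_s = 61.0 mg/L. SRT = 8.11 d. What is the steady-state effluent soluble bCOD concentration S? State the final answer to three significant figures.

S ≈ 7.97 mg/L

From the Monod/SRT balance for a CMAS, S = K_s·(1+k_d θ_c)/[θ_c·(Y k − k_d) − 1] = 61.0 × (1 + 0.113 × 8.11) / [8.11 × (0.319 × 6.41 − 0.113) − 1] = 116.9 / 14.67 = 7.971 mg/L.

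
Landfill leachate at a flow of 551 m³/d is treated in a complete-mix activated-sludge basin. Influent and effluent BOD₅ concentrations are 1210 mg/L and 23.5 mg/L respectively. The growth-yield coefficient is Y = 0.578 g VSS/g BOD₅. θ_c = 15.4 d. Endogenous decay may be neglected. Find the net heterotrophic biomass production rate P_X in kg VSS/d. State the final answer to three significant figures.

P_X ≈ 378 kg VSS/d

With endogenous decay neglected, the observed yield equals the true yield: Y_obs = Y = 0.578 g VSS/g BOD₅.
ΔS = 1210 − 23.5 = 1186 mg/L, so the substrate removal rate is 551 × 1186/1000 = 653.8 kg BOD₅/d.
P_X = Y_obs · Q(S₀ − S) = 0.5780 × 653.8 = 377.9 kg VSS/d.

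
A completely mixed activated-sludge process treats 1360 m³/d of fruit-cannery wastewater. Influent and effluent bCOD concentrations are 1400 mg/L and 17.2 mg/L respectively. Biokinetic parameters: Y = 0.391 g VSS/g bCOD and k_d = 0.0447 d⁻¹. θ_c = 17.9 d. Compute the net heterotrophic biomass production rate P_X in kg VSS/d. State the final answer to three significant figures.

Observed yield with endogenous decay: Y_obs = Y / (1 + k_d·θ_c) = 0.391 / (1 + 0.0447 × 17.9) = 0.391 / 1.800 = 0.2172 g VSS/g bCOD.
Substrate removed = Q·(S₀ − S) = 1360 m³/d × (1400 − 17.2) g/m³ = 1.88×10^6 g/d = 1881 kg/d.
P_X = Y_obs · Q(S₀ − S) = 0.2172 × 1881 = 408.5 kg VSS/d.

P_X ≈ 408 kg VSS/d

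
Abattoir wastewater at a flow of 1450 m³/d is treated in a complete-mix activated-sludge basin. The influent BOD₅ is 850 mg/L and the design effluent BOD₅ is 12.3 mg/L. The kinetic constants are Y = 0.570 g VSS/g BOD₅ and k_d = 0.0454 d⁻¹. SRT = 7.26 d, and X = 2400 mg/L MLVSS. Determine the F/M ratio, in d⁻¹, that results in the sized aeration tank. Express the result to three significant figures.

F/M ≈ 0.326 d⁻¹

Rearranging the biomass balance for a CMAS with decay, V = Y·Q·ΔS·θ_c / [X·(1+k_d θ_c)] = 0.570 × 1450 × (850 − 12.3) × 7.26 / [2400 × (1 + 0.0454 × 7.26)] = 5.03×10^6 / 3191 = 1575 m³.
F/M = applied load / biomass = Q·S₀/(V·X) = 1450 × 850 / (1575 × 2400) = 0.3260 d⁻¹.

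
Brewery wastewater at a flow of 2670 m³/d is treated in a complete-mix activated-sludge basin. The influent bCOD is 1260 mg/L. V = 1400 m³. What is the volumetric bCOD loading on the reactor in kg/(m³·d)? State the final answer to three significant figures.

L_v ≈ 2.40 kg bCOD/(m³·d)

L_v = Q S₀ / V = 2670 × 1260 × 10⁻³ / 1400 = 2.403 kg/(m³·d).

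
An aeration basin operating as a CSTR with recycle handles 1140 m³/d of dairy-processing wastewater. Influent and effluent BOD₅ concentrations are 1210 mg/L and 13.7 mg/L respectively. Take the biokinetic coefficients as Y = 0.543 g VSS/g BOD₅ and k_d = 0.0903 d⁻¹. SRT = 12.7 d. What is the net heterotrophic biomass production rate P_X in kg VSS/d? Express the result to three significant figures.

Y_obs = Y / (1 + k_d θ_c) = 0.543 / (1 + 0.0903 × 12.7) = 0.543 / 2.147 = 0.2529.
Mass of BOD₅ removed per day: Q(S₀ − S) = 1140 × 1196 g/m³ = 1364 kg/d.
So the net sludge growth is P_X = 0.2529 × 1364 = 344.9 kg VSS/d.

P_X ≈ 345 kg VSS/d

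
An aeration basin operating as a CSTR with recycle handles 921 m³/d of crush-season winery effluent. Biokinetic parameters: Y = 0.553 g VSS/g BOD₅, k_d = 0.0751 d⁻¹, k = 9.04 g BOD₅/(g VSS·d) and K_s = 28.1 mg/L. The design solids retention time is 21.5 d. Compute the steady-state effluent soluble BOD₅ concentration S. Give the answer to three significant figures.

S ≈ 0.701 mg/L

Effluent substrate depends only on kinetics and SRT: S = K_s(1 + k_d θ_c) / [θ_c(Yk − k_d) − 1] = 28.1 × (1 + 0.0751 × 21.5) / [21.5 × (0.553 × 9.04 − 0.0751) − 1] = 73.47 / 104.9 = 0.7006 mg/L.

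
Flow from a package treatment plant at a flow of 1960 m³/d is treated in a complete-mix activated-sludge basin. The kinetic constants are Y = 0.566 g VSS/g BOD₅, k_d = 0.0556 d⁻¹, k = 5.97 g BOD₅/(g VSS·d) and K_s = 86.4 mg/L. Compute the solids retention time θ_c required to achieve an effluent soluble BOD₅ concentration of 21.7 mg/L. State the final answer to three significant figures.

θ_c ≈ 1.61 d

At the target effluent, Y k S/(K_s+S) = 0.566×5.97×21.7/108.1 = 0.6783 d⁻¹.
θ_c = 1/(μ − k_d) = 1/(0.6783 − 0.0556) = 1/0.6227 = 1.606 d.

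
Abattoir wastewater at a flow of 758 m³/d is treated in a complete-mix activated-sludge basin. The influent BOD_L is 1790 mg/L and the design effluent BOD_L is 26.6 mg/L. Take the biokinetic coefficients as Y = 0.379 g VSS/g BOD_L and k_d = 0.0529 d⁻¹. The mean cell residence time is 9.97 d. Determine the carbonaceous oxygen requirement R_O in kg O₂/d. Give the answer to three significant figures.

R_O ≈ 866 kg O₂/d

The observed yield is Y_obs = Y/(1 + k_d·θ_c) = 0.379 / (1 + 0.0529 × 9.97) = 0.379 / 1.527 = 0.2481 g VSS per g BOD_L removed.
Q·(S₀ − S) = 758 × (1790 − 26.6) × 10⁻³ = 1337 kg/d removed.
Biomass synthesised: P_X = Y_obs × 1337 = 331.7 kg VSS/d.
R_O = Q·ΔS − 1.42 P_X = 1337 − 471.0 = 865.7 kg O₂/d.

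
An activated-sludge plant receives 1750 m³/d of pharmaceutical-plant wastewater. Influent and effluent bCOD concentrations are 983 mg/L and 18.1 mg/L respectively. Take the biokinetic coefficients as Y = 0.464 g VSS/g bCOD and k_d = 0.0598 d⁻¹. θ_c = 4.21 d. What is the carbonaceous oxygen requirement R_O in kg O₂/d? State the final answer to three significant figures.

R_O ≈ 800 kg O₂/d

Y_obs = Y / (1 + k_d θ_c) = 0.464 / (1 + 0.0598 × 4.21) = 0.464 / 1.252 = 0.3707.
Mass of bCOD removed per day: Q(S₀ − S) = 1750 × 964.9 g/m³ = 1689 kg/d.
Biomass synthesised: P_X = Y_obs × 1689 = 625.9 kg VSS/d.
Carbonaceous O₂ demand = substrate oxidised − cell-mass equivalent = 1689 − 1.42 × 625.9 = 799.8 kg O₂/d.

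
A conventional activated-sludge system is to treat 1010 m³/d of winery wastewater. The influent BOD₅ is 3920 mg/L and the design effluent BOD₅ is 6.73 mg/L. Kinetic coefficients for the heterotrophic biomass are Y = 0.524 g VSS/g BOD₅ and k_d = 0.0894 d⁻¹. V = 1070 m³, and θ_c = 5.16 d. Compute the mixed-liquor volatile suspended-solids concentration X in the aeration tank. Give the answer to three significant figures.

From V·X·(1 + k_d·θ_c) = Y·Q·(S₀ − S)·θ_c: X = 0.524 × 1010 × (3920 − 6.73) × 5.16 / [1070 × (1 + 0.0894 × 5.16)] = 6835 mg/L.

X ≈ 6830 mg/L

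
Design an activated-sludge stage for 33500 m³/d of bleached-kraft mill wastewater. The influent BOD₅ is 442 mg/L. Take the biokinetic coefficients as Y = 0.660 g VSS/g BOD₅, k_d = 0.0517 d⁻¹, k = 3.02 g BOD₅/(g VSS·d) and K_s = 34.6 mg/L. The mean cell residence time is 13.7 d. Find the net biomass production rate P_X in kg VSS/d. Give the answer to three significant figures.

P_X ≈ 5690 kg VSS/d

From the Monod/SRT balance for a CMAS, S = K_s·(1+k_d θ_c)/[θ_c·(Y k − k_d) − 1] = 34.6 × (1 + 0.0517 × 13.7) / [13.7 × (0.660 × 3.02 − 0.0517) − 1] = 59.11 / 25.60 = 2.309 mg/L.
The observed yield is Y_obs = Y/(1 + k_d·θ_c) = 0.660 / (1 + 0.0517 × 13.7) = 0.660 / 1.708 = 0.3864 g VSS per g BOD₅ removed.
Mass of BOD₅ removed per day: Q(S₀ − S) = 33500 × 439.7 g/m³ = 14730 kg/d.
P_X = Y_obs · Q(S₀ − S) = 0.3864 × 14730 = 5691 kg VSS/d.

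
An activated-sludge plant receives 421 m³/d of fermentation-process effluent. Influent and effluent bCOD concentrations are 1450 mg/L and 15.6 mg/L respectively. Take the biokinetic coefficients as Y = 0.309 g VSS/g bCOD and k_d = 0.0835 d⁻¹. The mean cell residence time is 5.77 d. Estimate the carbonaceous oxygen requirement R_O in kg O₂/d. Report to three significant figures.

R_O ≈ 425 kg O₂/d

Observed yield with endogenous decay: Y_obs = Y / (1 + k_d·θ_c) = 0.309 / (1 + 0.0835 × 5.77) = 0.309 / 1.482 = 0.2085 g VSS/g bCOD.
ΔS = 1450 − 15.6 = 1434 mg/L, so the substrate removal rate is 421 × 1434/1000 = 603.9 kg bCOD/d.
P_X = Y_obs·Q·(S₀ − S) = 0.2085 × 603.9 = 125.9 kg VSS/d.
R_O = Q·ΔS − 1.42 P_X = 603.9 − 178.8 = 425.1 kg O₂/d.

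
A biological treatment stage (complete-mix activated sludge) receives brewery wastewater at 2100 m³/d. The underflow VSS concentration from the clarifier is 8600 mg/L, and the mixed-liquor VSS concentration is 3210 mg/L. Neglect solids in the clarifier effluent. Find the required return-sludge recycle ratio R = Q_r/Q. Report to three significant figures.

R ≈ 0.596

Solids balance on the clarifier gives (1+R)X = R·X_r, so R = X/(X_r − X) = 3210 / (8600 − 3210) = 0.5955.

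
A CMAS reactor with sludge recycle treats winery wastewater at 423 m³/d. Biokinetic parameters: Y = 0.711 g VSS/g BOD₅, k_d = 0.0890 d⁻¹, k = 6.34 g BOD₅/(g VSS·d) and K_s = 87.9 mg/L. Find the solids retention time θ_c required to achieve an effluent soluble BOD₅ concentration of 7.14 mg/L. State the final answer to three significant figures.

θ_c ≈ 4.01 d

From 1/θ_c = Y·k·S/(K_s + S) − k_d: Y·k·S/(K_s+S) = 0.711 × 6.34 × 7.14 / (87.9 + 7.14) = 0.3386 d⁻¹.
θ_c = 1/(μ − k_d) = 1/(0.3386 − 0.0890) = 1/0.2496 = 4.006 d.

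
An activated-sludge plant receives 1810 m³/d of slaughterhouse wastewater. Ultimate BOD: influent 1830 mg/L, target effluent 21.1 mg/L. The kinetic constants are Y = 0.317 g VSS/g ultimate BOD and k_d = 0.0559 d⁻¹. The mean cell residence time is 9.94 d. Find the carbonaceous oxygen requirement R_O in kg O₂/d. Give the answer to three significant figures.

R_O ≈ 2330 kg O₂/d

Y_obs = Y / (1 + k_d θ_c) = 0.317 / (1 + 0.0559 × 9.94) = 0.317 / 1.556 = 0.2038.
Mass of ultimate BOD removed per day: Q(S₀ − S) = 1810 × 1809 g/m³ = 3274 kg/d.
P_X = Y_obs·Q·(S₀ − S) = 0.2038 × 3274 = 667.2 kg VSS/d.
Carbonaceous O₂ demand = substrate oxidised − cell-mass equivalent = 3274 − 1.42 × 667.2 = 2327 kg O₂/d.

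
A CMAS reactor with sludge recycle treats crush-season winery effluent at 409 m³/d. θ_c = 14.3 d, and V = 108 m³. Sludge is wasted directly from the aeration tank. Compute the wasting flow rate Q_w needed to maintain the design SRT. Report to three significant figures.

Q_w ≈ 7.55 m³/d

For wasting at MLVSS concentration, Q_w = V/θ_c = 108.0/14.3 = 7.552 m³/d.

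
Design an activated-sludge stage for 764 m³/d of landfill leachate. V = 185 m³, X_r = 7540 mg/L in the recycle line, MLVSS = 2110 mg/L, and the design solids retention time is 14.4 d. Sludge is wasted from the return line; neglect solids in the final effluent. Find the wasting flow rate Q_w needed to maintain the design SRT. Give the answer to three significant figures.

Q_w ≈ 3.60 m³/d

Wasting from the return line (neglecting effluent solids): Q_w = V·X / (θ_c·X_r) = 185.0 × 2110 / (14.4 × 7540) = 3.595 m³/d.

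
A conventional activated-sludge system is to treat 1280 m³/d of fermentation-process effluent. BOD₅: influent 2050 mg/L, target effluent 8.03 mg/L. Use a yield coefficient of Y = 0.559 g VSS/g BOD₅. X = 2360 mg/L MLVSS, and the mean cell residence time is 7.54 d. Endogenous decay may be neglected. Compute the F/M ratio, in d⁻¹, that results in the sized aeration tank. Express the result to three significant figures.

F/M ≈ 0.238 d⁻¹

Biomass mass balance (decay neglected): V·X = Y·Q·(S₀ − S)·θ_c, so V = 0.559 × 1280 × (2050 − 8.03) × 7.54 / 2360 = 4668 m³.
F/M = Q·S₀ / (V·X) = 1280 × 2050 / (4668 × 2360) = 0.2382 g BOD₅·(g VSS·d)⁻¹.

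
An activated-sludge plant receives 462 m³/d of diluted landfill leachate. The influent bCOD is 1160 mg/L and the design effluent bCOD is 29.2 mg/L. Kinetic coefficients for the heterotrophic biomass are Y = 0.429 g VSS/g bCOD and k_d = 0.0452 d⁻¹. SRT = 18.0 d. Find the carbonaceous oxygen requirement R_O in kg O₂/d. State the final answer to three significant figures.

Observed yield with endogenous decay: Y_obs = Y / (1 + k_d·θ_c) = 0.429 / (1 + 0.0452 × 18.0) = 0.429 / 1.814 = 0.2365 g VSS/g bCOD.
Q·(S₀ − S) = 462 × (1160 − 29.2) × 10⁻³ = 522.4 kg/d removed.
Biomass synthesised: P_X = Y_obs × 522.4 = 123.6 kg VSS/d.
R_O = Q·ΔS − 1.42 P_X = 522.4 − 175.5 = 346.9 kg O₂/d.

R_O ≈ 347 kg O₂/d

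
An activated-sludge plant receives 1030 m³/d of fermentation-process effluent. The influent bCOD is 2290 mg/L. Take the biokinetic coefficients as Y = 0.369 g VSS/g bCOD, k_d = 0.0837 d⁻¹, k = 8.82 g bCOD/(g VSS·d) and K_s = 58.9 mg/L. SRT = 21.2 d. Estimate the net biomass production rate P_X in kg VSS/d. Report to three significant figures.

From the Monod/SRT balance for a CMAS, S = K_s·(1+k_d θ_c)/[θ_c·(Y k − k_d) − 1] = 58.9 × (1 + 0.0837 × 21.2) / [21.2 × (0.369 × 8.82 − 0.0837) − 1] = 163.4 / 66.22 = 2.468 mg/L.
The observed yield is Y_obs = Y/(1 + k_d·θ_c) = 0.369 / (1 + 0.0837 × 21.2) = 0.369 / 2.774 = 0.1330 g VSS per g bCOD removed.
Q·(S₀ − S) = 1030 × (2290 − 2.47) × 10⁻³ = 2356 kg/d removed.
P_X = Y_obs · Q(S₀ − S) = 0.1330 × 2356 = 313.4 kg VSS/d.

P_X ≈ 313 kg VSS/d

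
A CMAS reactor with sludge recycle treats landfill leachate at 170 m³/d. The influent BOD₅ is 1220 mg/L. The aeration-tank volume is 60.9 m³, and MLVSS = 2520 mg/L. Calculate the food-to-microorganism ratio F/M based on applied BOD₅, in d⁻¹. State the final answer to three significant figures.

Food-to-microorganism ratio F/M = Q S₀ / (V X) = 170 × 1220 / (60.90 × 2520) = 1.351 d⁻¹.

F/M ≈ 1.35 d⁻¹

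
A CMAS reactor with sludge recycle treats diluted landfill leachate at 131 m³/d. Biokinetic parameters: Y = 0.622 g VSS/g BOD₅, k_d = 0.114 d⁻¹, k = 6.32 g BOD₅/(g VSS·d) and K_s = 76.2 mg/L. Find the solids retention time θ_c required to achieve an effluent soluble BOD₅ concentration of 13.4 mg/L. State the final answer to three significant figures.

At the target effluent, Y k S/(K_s+S) = 0.622×6.32×13.4/89.60 = 0.5879 d⁻¹.
1/θ_c = 0.5879 − 0.114 = 0.4739 d⁻¹, so θ_c = 2.110 d.

θ_c ≈ 2.11 d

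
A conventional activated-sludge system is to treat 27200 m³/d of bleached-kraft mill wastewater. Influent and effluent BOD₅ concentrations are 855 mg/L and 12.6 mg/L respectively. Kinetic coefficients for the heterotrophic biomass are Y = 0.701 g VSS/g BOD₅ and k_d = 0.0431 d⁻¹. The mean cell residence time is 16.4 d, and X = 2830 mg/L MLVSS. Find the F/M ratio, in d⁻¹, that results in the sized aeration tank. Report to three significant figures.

Rearranging the biomass balance for a CMAS with decay, V = Y·Q·ΔS·θ_c / [X·(1+k_d θ_c)] = 0.701 × 27200 × (855 − 12.6) × 16.4 / [2830 × (1 + 0.0431 × 16.4)] = 2.63×10^8 / 4830 = 54534 m³.
F/M = Q·S₀ / (V·X) = 27200 × 855 / (54534 × 2830) = 0.1507 g BOD₅·(g VSS·d)⁻¹.

F/M ≈ 0.151 d⁻¹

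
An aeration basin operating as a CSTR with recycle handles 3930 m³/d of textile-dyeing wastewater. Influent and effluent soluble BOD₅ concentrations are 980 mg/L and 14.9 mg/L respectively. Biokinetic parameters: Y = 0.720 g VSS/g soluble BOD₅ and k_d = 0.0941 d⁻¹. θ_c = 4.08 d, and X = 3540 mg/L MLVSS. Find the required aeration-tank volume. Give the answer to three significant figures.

Rearranging the biomass balance for a CMAS with decay, V = Y·Q·ΔS·θ_c / [X·(1+k_d θ_c)] = 0.720 × 3930 × (980 − 14.9) × 4.08 / [3540 × (1 + 0.0941 × 4.08)] = 1.11×10^7 / 4899 = 2274 m³.

V ≈ 2270 m³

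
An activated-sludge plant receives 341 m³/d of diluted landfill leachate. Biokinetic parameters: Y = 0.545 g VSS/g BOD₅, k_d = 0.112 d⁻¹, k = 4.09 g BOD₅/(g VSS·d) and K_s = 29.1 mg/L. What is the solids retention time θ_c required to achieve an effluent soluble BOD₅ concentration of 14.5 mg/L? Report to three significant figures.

θ_c ≈ 1.59 d

At the target effluent, Y k S/(K_s+S) = 0.545×4.09×14.5/43.60 = 0.7413 d⁻¹.
Then 1/θ_c = μ − k_d = 0.7413 − 0.112 = 0.6293 d⁻¹, giving θ_c = 1.589 d.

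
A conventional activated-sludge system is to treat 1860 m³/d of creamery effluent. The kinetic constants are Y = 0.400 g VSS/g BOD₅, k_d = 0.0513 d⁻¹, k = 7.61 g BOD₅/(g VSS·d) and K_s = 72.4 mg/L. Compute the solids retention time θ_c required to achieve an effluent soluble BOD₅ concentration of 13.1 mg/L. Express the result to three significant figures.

At the target effluent, Y k S/(K_s+S) = 0.400×7.61×13.1/85.50 = 0.4664 d⁻¹.
θ_c = 1/(μ − k_d) = 1/(0.4664 − 0.0513) = 1/0.4151 = 2.409 d.

θ_c ≈ 2.41 d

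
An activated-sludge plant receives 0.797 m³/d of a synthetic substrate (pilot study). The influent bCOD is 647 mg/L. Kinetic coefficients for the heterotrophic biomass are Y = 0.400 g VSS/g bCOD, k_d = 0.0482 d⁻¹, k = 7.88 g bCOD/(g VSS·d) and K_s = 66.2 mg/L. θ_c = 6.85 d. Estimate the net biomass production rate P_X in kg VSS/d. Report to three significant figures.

P_X ≈ 0.154 kg VSS/d

From the Monod/SRT balance for a CMAS, S = K_s·(1+k_d θ_c)/[θ_c·(Y k − k_d) − 1] = 66.2 × (1 + 0.0482 × 6.85) / [6.85 × (0.400 × 7.88 − 0.0482) − 1] = 88.06 / 20.26 = 4.346 mg/L.
The observed yield is Y_obs = Y/(1 + k_d·θ_c) = 0.400 / (1 + 0.0482 × 6.85) = 0.400 / 1.330 = 0.3007 g VSS per g bCOD removed.
Q·(S₀ − S) = 0.797 × (647 − 4.35) × 10⁻³ = 0.5122 kg/d removed.
Net biomass production P_X = Y_obs × Q·(S₀ − S) = 0.3007 × 0.5122 = 0.1540 kg VSS/d.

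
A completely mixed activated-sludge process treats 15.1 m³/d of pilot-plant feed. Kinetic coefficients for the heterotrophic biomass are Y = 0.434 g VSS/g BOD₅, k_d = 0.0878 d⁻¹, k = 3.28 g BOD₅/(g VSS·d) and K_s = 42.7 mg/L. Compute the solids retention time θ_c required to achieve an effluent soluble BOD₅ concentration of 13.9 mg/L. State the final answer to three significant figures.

θ_c ≈ 3.82 d

At the target effluent, Y k S/(K_s+S) = 0.434×3.28×13.9/56.60 = 0.3496 d⁻¹.
θ_c = 1/(μ − k_d) = 1/(0.3496 − 0.0878) = 1/0.2618 = 3.820 d.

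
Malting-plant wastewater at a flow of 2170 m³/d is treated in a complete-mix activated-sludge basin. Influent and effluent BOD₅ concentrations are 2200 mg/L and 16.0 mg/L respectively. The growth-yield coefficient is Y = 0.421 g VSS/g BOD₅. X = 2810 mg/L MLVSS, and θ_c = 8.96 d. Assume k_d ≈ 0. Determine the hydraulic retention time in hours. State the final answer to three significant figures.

τ ≈ 70.4 h

Biomass mass balance (decay neglected): V·X = Y·Q·(S₀ − S)·θ_c, so V = 0.421 × 2170 × (2200 − 16.0) × 8.96 / 2810 = 6362 m³.
τ = V/Q = 6362/2170 = 2.932 d, or 70.36 h.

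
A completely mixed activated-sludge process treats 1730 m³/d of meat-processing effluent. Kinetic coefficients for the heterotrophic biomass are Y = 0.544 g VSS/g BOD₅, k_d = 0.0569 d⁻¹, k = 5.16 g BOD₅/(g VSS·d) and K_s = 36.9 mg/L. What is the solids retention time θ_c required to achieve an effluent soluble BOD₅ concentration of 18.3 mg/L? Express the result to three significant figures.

At the target effluent, Y k S/(K_s+S) = 0.544×5.16×18.3/55.20 = 0.9306 d⁻¹.
1/θ_c = 0.9306 − 0.0569 = 0.8737 d⁻¹, so θ_c = 1.145 d.

θ_c ≈ 1.14 d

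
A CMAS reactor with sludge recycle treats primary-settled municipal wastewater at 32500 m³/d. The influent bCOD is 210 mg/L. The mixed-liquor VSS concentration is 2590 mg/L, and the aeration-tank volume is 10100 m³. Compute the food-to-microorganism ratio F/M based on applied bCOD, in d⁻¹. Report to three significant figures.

Food-to-microorganism ratio F/M = Q S₀ / (V X) = 32500 × 210 / (10100 × 2590) = 0.2609 d⁻¹.

F/M ≈ 0.261 d⁻¹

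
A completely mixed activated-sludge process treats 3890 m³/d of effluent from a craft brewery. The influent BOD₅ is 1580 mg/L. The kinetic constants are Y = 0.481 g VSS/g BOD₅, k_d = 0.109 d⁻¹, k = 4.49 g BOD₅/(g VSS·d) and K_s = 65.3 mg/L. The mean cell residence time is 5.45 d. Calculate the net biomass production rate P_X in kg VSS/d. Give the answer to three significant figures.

From the Monod/SRT balance for a CMAS, S = K_s·(1+k_d θ_c)/[θ_c·(Y k − k_d) − 1] = 65.3 × (1 + 0.109 × 5.45) / [5.45 × (0.481 × 4.49 − 0.109) − 1] = 104.1 / 10.18 = 10.23 mg/L.
Correct the yield for decay: Y_obs = Y/(1 + k_d θ_c) = 0.481 / (1 + 0.109 × 5.45) = 0.481 / 1.594 = 0.3017.
Mass of BOD₅ removed per day: Q(S₀ − S) = 3890 × 1570 g/m³ = 6107 kg/d.
So the net sludge growth is P_X = 0.3017 × 6107 = 1843 kg VSS/d.

P_X ≈ 1840 kg VSS/d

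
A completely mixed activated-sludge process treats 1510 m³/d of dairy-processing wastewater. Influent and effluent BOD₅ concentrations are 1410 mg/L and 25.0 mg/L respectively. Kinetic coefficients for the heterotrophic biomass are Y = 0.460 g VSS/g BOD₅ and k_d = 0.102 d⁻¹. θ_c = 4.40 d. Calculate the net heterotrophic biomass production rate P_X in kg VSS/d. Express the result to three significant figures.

Observed yield with endogenous decay: Y_obs = Y / (1 + k_d·θ_c) = 0.460 / (1 + 0.102 × 4.40) = 0.460 / 1.449 = 0.3175 g VSS/g BOD₅.
ΔS = 1410 − 25.0 = 1385 mg/L, so the substrate removal rate is 1510 × 1385/1000 = 2091 kg BOD₅/d.
P_X = Y_obs · Q(S₀ − S) = 0.3175 × 2091 = 664.0 kg VSS/d.

P_X ≈ 664 kg VSS/d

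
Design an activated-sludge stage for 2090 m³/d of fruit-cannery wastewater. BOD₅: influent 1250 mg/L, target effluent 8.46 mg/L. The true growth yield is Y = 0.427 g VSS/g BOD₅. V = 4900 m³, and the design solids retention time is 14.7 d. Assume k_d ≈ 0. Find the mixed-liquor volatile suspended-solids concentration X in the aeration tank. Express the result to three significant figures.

X = Y·Q·ΔS·θ_c / V = 0.427 × 2090 × (1250 − 8.46) × 14.7 / 4900 = 3324 mg/L.

X ≈ 3320 mg/L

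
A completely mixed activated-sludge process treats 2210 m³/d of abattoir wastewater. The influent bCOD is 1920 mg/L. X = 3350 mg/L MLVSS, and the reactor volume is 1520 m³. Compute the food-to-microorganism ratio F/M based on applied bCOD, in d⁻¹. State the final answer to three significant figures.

F/M ≈ 0.833 d⁻¹

F/M = applied load / biomass = Q·S₀/(V·X) = 2210 × 1920 / (1520 × 3350) = 0.8333 d⁻¹.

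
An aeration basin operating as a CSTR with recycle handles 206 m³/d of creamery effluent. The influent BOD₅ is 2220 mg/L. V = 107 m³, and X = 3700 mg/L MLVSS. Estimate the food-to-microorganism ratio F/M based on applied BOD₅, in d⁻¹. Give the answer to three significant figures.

F/M = Q·S₀ / (V·X) = 206 × 2220 / (107.0 × 3700) = 1.155 g BOD₅·(g VSS·d)⁻¹.

F/M ≈ 1.16 d⁻¹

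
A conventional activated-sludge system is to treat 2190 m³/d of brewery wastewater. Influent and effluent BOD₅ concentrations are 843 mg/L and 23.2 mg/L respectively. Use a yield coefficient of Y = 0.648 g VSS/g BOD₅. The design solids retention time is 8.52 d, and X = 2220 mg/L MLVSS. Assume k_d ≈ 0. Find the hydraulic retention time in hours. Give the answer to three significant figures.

τ ≈ 48.9 h

With k_d = 0 the design equation reduces to V = Y Q (S₀−S) θ_c / X = 0.648 × 2190 × (843 − 23.2) × 8.52 / 2220 = 4465 m³.
HRT = V/Q = 4465 m³ / 2190 m³·d⁻¹ = 2.039 d × 24 = 48.93 h.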